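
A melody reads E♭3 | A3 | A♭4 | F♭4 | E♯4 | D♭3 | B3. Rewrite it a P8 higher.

Eb3 gives Eb4
A3 gives A4
Ab4 gives Ab5
Fb4 gives Fb5
E#4 gives E#5
Db3 gives Db4
B3 gives B4

Eb4 A4 Ab5 Fb5 E#5 Db4 B4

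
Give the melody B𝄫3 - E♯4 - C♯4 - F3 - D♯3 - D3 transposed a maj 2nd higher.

Cb4 F##4 D#4 G3 E#3 E3

A major second up from Bbb3 gives Cb4.
E#4 up a major second is F##4.
A major second up from C#4 gives D#4.
A major second up from F3 gives G3.
D#3 up a major second is E#3.
A major second up from D3 gives E3.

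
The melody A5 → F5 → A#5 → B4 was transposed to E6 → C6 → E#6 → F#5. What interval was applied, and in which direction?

up a perfect fifth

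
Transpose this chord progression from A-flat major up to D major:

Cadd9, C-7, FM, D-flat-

F#add9 F#-7 BM G-

A-flat major up to D major is an augmented fourth; each chord root moves by that interval while the quality stays the same.
Cadd9: root C up an augmented fourth → F#, giving F#add9.
C-7: root C up an augmented fourth → F#, giving F#-7.
FM: root F up an augmented fourth → B, giving BM.
D-flat-: root D-flat up an augmented fourth → G, giving G-.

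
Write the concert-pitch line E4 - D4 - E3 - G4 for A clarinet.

The A clarinet sounds a minor third below written, so the written part must be a minor third above concert — transpose each note up.
E4 to G4
D4 to F4
E3 to G3
G4 to Bb4

G4 F4 G3 Bb4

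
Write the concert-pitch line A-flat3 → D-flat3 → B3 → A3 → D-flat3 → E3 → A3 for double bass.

Written C4 sounds as C3 on the double bass, so concert pitches are written a perfect octave up.
Ab3 -> Ab4
Db3 -> Db4
B3 -> B4
A3 -> A4
Db3 -> Db4
E3 -> E4
A3 -> A4

Ab4 Db4 B4 A4 Db4 E4 A4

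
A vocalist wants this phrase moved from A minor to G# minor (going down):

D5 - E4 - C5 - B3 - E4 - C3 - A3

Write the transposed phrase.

A minor to G# minor down is a minor second, so every note moves down by that interval.
D5 becomes C#5
E4 becomes D#4
C5 becomes B4
B3 becomes A#3
E4 becomes D#4
C3 becomes B2
A3 becomes G#3

C#5 D#4 B4 A#3 D#4 B2 G#3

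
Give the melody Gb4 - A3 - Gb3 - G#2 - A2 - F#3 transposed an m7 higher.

Gb4 becomes Fb5
A3 becomes G4
Gb3 becomes Fb4
G#2 becomes F#3
A2 becomes G3
F#3 becomes E4

Fb5 G4 Fb4 F#3 G3 E4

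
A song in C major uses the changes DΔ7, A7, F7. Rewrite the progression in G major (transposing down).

AΔ7 E7 C7

C major down to G major is a perfect fourth; each chord root moves by that interval while the quality stays the same.
DΔ7: root D down a perfect fourth → A, giving AΔ7.
A7: root A down a perfect fourth → E, giving E7.
F7: root F down a perfect fourth → C, giving C7.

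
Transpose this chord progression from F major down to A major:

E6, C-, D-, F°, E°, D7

G#6 E- F#- A° G#° F#7

F major down to A major is a minor sixth; each chord root moves by that interval while the quality stays the same.
E6: root E down a minor sixth → G#, giving G#6.
C-: root C down a minor sixth → E, giving E-.
D-: root D down a minor sixth → F#, giving F#-.
F°: root F down a minor sixth → A, giving A°.
E°: root E down a minor sixth → G#, giving G#°.
D7: root D down a minor sixth → F#, giving F#7.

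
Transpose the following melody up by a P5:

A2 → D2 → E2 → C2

A2 -> E3
D2 -> A2
E2 -> B2
C2 -> G2

E3 A2 B2 G2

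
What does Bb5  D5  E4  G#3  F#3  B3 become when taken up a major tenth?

A major tenth up from Bb5 gives D7.
A major tenth up from D5 gives F#6.
A major tenth up from E4 gives G#5.
A major tenth up from G#3 gives B#4.
F#3: a tenth up reaches A, and 16 semitones makes it A#4.
B3: a tenth up reaches D, and 16 semitones makes it D#5.

D7 F#6 G#5 B#4 A#4 D#5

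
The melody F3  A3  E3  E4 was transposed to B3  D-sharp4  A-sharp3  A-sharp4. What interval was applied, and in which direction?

up an augmented fourth

From F3 to B3 is 4 letter names — a fourth of some quality.
F3 to B3 is 6 semitones, which makes it an augmented fourth; the second version is higher, so the direction is up.
Checking another pair — E4 → A#4 — gives the same interval.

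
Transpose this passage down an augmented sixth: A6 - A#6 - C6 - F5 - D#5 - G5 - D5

Cb6 C6 Ebb5 Abb4 F4 Bbb4 Fb4

A6 down an augmented sixth is Cb6.
An augmented sixth down from A#6 gives C6.
C6 down an augmented sixth is Ebb5.
F5 down an augmented sixth is Abb4.
An augmented sixth down from D#5 gives F4.
An augmented sixth down from G5 gives Bbb4.
D5: a sixth down reaches F, and 10 semitones makes it Fb4.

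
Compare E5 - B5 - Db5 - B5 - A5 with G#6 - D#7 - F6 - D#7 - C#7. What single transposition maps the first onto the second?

up a major tenth

Take the first pair: E5 → G#6. E to G spans 10 letter names, so the interval is some kind of tenth.
E5 to G#6 is 16 semitones, which makes it a major tenth; the second version is higher, so the direction is up.
Checking another pair — A5 → C#7 — gives the same interval.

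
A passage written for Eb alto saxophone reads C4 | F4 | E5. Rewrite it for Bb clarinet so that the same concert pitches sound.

F3 Bb3 A4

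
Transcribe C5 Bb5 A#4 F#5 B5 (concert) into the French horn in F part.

Written C4 sounds as F3 on the French horn in F, so concert pitches are written a perfect fifth up.
C5 to G5
Bb5 to F6
A#4 to E#5
F#5 to C#6
B5 to F#6

G5 F6 E#5 C#6 F#6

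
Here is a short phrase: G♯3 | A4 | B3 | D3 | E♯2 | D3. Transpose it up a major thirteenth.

G#3: a thirteenth up reaches E, and 21 semitones makes it E#5.
A4 up a major thirteenth is F#6.
B3: a thirteenth up reaches G, and 21 semitones makes it G#5.
D3 up a major thirteenth is B4.
E#2: a thirteenth up reaches C, and 21 semitones makes it C##4.
A major thirteenth up from D3 gives B4.

E#5 F#6 G#5 B4 C##4 B4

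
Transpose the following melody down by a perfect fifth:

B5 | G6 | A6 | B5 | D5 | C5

E5 C6 D6 E5 G4 F4

B5 gives E5
G6 gives C6
A6 gives D6
B5 gives E5
D5 gives G4
C5 gives F4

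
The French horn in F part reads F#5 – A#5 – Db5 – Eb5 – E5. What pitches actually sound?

The French horn in F sounds a perfect fifth below written, so transpose each written note down a perfect fifth.
F#5 → B4
A#5 → D#5
Db5 → Gb4
Eb5 → Ab4
E5 → A4

B4 D#5 Gb4 Ab4 A4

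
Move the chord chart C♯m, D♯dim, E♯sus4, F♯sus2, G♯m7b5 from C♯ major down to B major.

C♯ major down to B major is a major second; each chord root moves by that interval while the quality stays the same.
C♯m: root C♯ down a major second → B, giving Bm.
D♯dim: root D♯ down a major second → C#, giving C#dim.
E♯sus4: root E♯ down a major second → D#, giving D#sus4.
F♯sus2: root F♯ down a major second → E, giving Esus2.
G♯m7b5: root G♯ down a major second → F#, giving F#m7b5.

Bm C#dim D#sus4 Esus2 F#m7b5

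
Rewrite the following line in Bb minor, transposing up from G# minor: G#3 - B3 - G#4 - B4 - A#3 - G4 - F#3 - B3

From G# up to Bb is a diminished third; apply that to each pitch.
G#3 becomes Bb3
B3 becomes Db4
G#4 becomes Bb4
B4 becomes Db5
A#3 becomes C4
G4 becomes Bbb4
F#3 becomes Ab3
B3 becomes Db4

Bb3 Db4 Bb4 Db5 C4 Bbb4 Ab3 Db4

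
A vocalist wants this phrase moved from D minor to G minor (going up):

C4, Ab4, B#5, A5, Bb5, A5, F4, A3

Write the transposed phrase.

From D up to G is a perfect fourth; apply that to each pitch.
C4 becomes F4
Ab4 becomes Db5
B#5 becomes E#6
A5 becomes D6
Bb5 becomes Eb6
A5 becomes D6
F4 becomes Bb4
A3 becomes D4

F4 Db5 E#6 D6 Eb6 D6 Bb4 D4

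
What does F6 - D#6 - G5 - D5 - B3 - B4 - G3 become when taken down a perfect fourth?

C6 A#5 D5 A4 F#3 F#4 D3

F6 -> C6
D#6 -> A#5
G5 -> D5
D5 -> A4
B3 -> F#3
B4 -> F#4
G3 -> D3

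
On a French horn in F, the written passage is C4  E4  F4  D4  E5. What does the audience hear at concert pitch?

Written C4 on the French horn in F sounds as F3, a perfect fifth lower; apply that shift to every note.
C4 becomes F3
E4 becomes A3
F4 becomes Bb3
D4 becomes G3
E5 becomes A4

F3 A3 Bb3 G3 A4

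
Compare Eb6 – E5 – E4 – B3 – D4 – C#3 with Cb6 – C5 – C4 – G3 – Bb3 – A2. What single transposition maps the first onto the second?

From Eb6 to Cb6 is 3 letter names — a third of some quality.
Cb6 to Eb6 is 4 semitones, which makes it a major third; the second version is lower, so the direction is down.
Checking another pair — C#3 → A2 — gives the same interval.

down a major third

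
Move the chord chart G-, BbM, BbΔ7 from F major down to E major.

F major down to E major is a minor second; each chord root moves by that interval while the quality stays the same.
G-: root G down a minor second → F#, giving F#-.
BbM: root Bb down a minor second → A, giving AM.
BbΔ7: root Bb down a minor second → A, giving AΔ7.

F#- AM AΔ7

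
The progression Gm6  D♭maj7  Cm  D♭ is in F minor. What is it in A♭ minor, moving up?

Bbm6 Fbmaj7 Ebm Fb

F minor up to A♭ minor is a minor third; each chord root moves by that interval while the quality stays the same.
Gm6: root G up a minor third → Bb, giving Bbm6.
D♭maj7: root D♭ up a minor third → Fb, giving Fbmaj7.
Cm: root C up a minor third → Eb, giving Ebm.
D♭: root D♭ up a minor third → Fb, giving Fb.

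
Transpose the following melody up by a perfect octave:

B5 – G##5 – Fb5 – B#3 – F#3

B6 G##6 Fb6 B#4 F#4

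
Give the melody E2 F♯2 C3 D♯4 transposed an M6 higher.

E2 → C#3
F#2 → D#3
C3 → A3
D#4 → B#4

C#3 D#3 A3 B#4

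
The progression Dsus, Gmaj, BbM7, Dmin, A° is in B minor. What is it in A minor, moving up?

Csus Fmaj AbM7 Cmin G°

B minor up to A minor is a minor seventh; each chord root moves by that interval while the quality stays the same.
Dsus: root D up a minor seventh → C, giving Csus.
Gmaj: root G up a minor seventh → F, giving Fmaj.
BbM7: root Bb up a minor seventh → Ab, giving AbM7.
Dmin: root D up a minor seventh → C, giving Cmin.
A°: root A up a minor seventh → G, giving G°.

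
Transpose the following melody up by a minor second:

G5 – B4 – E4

A minor second up from G5 gives Ab5.
B4 up a minor second is C5.
A minor second up from E4 gives F4.

Ab5 C5 F4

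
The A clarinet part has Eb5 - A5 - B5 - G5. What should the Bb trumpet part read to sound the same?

D5 G#5 A#5 F#5

First find concert pitch: the A clarinet sounds a minor third below written, so Eb5 A5 B5 G5 sounds C5 F#5 G#5 E5.
Then write for Bb trumpet: it sounds a major second below written, so the part must be a major second above concert.
C5 → D5
F#5 → G#5
G#5 → A#5
E5 → F#5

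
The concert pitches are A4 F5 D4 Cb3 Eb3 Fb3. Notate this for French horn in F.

E5 C6 A4 Gb3 Bb3 Cb4

The French horn in F sounds a perfect fifth below written, so the written part must be a perfect fifth above concert — transpose each note up.
A4 to E5
F5 to C6
D4 to A4
Cb3 to Gb3
Eb3 to Bb3
Fb3 to Cb4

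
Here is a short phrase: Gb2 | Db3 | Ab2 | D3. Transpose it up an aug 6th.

E3 B3 F#3 B#3

Gb2: a sixth up reaches E, and 10 semitones makes it E3.
An augmented sixth up from Db3 gives B3.
Ab2 up an augmented sixth is F#3.
D3: a sixth up reaches B, and 10 semitones makes it B#3.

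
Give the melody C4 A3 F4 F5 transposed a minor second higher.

A minor second up from C4 gives Db4.
A3 up a minor second is Bb3.
F4: a second up reaches G, and 1 semitone makes it Gb4.
F5 up a minor second is Gb5.

Db4 Bb3 Gb4 Gb5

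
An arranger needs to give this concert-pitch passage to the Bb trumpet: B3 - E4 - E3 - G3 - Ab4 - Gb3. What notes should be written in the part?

Written C4 sounds as Bb3 on the Bb trumpet, so concert pitches are written a major second up.
B3 → C#4
E4 → F#4
E3 → F#3
G3 → A3
Ab4 → Bb4
Gb3 → Ab3

C#4 F#4 F#3 A3 Bb4 Ab3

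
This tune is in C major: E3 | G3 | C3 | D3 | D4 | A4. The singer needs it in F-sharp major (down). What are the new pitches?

A#2 C#3 F#2 G#2 G#3 D#4

From C down to F-sharp is a diminished fifth; apply that to each pitch.
E3 gives A#2
G3 gives C#3
C3 gives F#2
D3 gives G#2
D4 gives G#3
A4 gives D#4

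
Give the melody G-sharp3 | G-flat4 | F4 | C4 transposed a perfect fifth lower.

A perfect fifth down from G#3 gives C#3.
Gb4 down a perfect fifth is Cb4.
A perfect fifth down from F4 gives Bb3.
C4: a fifth down reaches F, and 7 semitones makes it F3.

C#3 Cb4 Bb3 F3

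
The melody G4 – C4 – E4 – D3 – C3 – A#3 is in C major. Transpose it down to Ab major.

C major to Ab major down is a major third, so every note moves down by that interval.
G4 -> Eb4
C4 -> Ab3
E4 -> C4
D3 -> Bb2
C3 -> Ab2
A#3 -> F#3

Eb4 Ab3 C4 Bb2 Ab2 F#3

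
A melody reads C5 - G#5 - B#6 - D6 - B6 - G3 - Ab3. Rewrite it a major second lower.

C5 -> Bb4
G#5 -> F#5
B#6 -> A#6
D6 -> C6
B6 -> A6
G3 -> F3
Ab3 -> Gb3

Bb4 F#5 A#6 C6 A6 F3 Gb3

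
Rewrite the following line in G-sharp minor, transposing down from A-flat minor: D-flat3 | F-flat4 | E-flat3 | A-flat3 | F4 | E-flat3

From A-flat down to G-sharp is a diminished second; apply that to each pitch.
Db3 → C#3
Fb4 → E4
Eb3 → D#3
Ab3 → G#3
F4 → E#4
Eb3 → D#3

C#3 E4 D#3 G#3 E#4 D#3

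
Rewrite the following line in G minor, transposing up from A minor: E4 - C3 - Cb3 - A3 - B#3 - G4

D5 Bb3 Bbb3 G4 A#4 F5

A minor to G minor up is a minor seventh, so every note moves up by that interval.
E4 -> D5
C3 -> Bb3
Cb3 -> Bbb3
A3 -> G4
B#3 -> A#4
G4 -> F5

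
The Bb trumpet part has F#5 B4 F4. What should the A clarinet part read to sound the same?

G5 C5 Gb4

First find concert pitch: the Bb trumpet sounds a major second below written, so F#5 B4 F4 sounds E5 A4 Eb4.
Then write for A clarinet: it sounds a minor third below written, so the part must be a minor third above concert.
E5 → G5
A4 → C5
Eb4 → Gb4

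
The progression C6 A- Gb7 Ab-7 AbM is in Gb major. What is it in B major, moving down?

E#6 C##- B7 C#-7 C#M

Gb major down to B major is a diminished sixth; each chord root moves by that interval while the quality stays the same.
C6: root C down a diminished sixth → E#, giving E#6.
A-: root A down a diminished sixth → C##, giving C##-.
Gb7: root Gb down a diminished sixth → B, giving B7.
Ab-7: root Ab down a diminished sixth → C#, giving C#-7.
AbM: root Ab down a diminished sixth → C#, giving C#M.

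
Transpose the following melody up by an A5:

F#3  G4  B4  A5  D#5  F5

C##4 D#5 F##5 E#6 A##5 C#6

F#3: a fifth up reaches C, and 8 semitones makes it C##4.
G4: a fifth up reaches D, and 8 semitones makes it D#5.
B4: a fifth up reaches F, and 8 semitones makes it F##5.
A5 up an augmented fifth is E#6.
D#5 up an augmented fifth is A##5.
F5: a fifth up reaches C, and 8 semitones makes it C#6.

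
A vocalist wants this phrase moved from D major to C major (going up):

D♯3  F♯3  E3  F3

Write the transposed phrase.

C#4 E4 D4 Eb4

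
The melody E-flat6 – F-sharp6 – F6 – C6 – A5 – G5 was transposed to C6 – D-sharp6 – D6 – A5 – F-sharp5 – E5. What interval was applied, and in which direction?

Take the first pair: Eb6 → C6. E to C spans 3 letter names, so the interval is some kind of third.
C6 to Eb6 is 3 semitones, which makes it a minor third; the second version is lower, so the direction is down.
Checking another pair — G5 → E5 — gives the same interval.

down a minor third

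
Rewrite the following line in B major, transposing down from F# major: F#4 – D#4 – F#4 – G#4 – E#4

B3 G#3 B3 C#4 A#3

From F# down to B is a perfect fifth; apply that to each pitch.
F#4 to B3
D#4 to G#3
F#4 to B3
G#4 to C#4
E#4 to A#3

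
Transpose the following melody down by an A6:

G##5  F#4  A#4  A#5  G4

B4 Ab3 C4 C5 Bbb3

G##5 → B4
F#4 → Ab3
A#4 → C4
A#5 → C5
G4 → Bbb3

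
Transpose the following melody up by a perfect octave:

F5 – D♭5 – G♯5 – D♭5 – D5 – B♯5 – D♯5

F6 Db6 G#6 Db6 D6 B#6 D#6

F5 becomes F6
Db5 becomes Db6
G#5 becomes G#6
Db5 becomes Db6
D5 becomes D6
B#5 becomes B#6
D#5 becomes D#6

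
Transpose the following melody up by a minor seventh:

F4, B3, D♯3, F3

F4 gives Eb5
B3 gives A4
D#3 gives C#4
F3 gives Eb4

Eb5 A4 C#4 Eb4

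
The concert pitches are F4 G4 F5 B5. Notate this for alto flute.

Written C4 sounds as G3 on the alto flute, so concert pitches are written a perfect fourth up.
F4 gives Bb4
G4 gives C5
F5 gives Bb5
B5 gives E6

Bb4 C5 Bb5 E6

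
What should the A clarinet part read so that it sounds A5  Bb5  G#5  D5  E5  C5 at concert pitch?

C6 Db6 B5 F5 G5 Eb5

The A clarinet sounds a minor third below written, so the written part must be a minor third above concert — transpose each note up.
A5 becomes C6
Bb5 becomes Db6
G#5 becomes B5
D5 becomes F5
E5 becomes G5
C5 becomes Eb5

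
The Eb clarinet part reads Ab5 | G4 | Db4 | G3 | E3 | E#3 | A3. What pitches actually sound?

Cb6 Bb4 Fb4 Bb3 G3 G#3 C4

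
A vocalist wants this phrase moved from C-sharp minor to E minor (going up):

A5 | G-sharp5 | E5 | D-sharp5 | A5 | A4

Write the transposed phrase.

From C-sharp up to E is a minor third; apply that to each pitch.
A5 becomes C6
G#5 becomes B5
E5 becomes G5
D#5 becomes F#5
A5 becomes C6
A4 becomes C5

C6 B5 G5 F#5 C6 C5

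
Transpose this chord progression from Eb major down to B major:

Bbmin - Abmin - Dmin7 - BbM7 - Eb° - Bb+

F#min Emin A#min7 F#M7 B° F#+

Eb major down to B major is a diminished fourth; each chord root moves by that interval while the quality stays the same.
Bbmin: root Bb down a diminished fourth → F#, giving F#min.
Abmin: root Ab down a diminished fourth → E, giving Emin.
Dmin7: root D down a diminished fourth → A#, giving A#min7.
BbM7: root Bb down a diminished fourth → F#, giving F#M7.
Eb°: root Eb down a diminished fourth → B, giving B°.
Bb+: root Bb down a diminished fourth → F#, giving F#+.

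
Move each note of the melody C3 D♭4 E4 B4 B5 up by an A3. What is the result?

C3: a third up reaches E, and 5 semitones makes it E#3.
Db4: a third up reaches F, and 5 semitones makes it F#4.
An augmented third up from E4 gives G##4.
B4: a third up reaches D, and 5 semitones makes it D##5.
An augmented third up from B5 gives D##6.

E#3 F#4 G##4 D##5 D##6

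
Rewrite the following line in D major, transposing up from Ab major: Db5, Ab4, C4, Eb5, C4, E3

From Ab up to D is an augmented fourth; apply that to each pitch.
Db5 gives G5
Ab4 gives D5
C4 gives F#4
Eb5 gives A5
C4 gives F#4
E3 gives A#3

G5 D5 F#4 A5 F#4 A#3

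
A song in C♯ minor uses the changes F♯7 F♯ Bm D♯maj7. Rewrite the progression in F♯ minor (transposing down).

C♯ minor down to F♯ minor is a perfect fifth; each chord root moves by that interval while the quality stays the same.
F♯7: root F♯ down a perfect fifth → B, giving B7.
F♯: root F♯ down a perfect fifth → B, giving B.
Bm: root B down a perfect fifth → E, giving Em.
D♯maj7: root D♯ down a perfect fifth → G#, giving G#maj7.

B7 B Em G#maj7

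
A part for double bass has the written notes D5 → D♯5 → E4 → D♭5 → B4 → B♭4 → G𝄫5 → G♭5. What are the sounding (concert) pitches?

D4 D#4 E3 Db4 B3 Bb3 Gbb4 Gb4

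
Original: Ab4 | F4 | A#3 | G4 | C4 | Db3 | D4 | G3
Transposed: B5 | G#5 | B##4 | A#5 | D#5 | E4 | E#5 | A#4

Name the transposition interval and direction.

Take the first pair: Ab4 → B5. A to B spans 9 letter names, so the interval is some kind of ninth.
Ab4 to B5 is 15 semitones, which makes it an augmented ninth; the second version is higher, so the direction is up.
Checking another pair — G3 → A#4 — gives the same interval.

up an augmented ninth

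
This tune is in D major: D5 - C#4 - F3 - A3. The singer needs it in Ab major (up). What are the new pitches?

D major to Ab major up is a diminished fifth, so every note moves up by that interval.
D5 to Ab5
C#4 to G4
F3 to Cb4
A3 to Eb4

Ab5 G4 Cb4 Eb4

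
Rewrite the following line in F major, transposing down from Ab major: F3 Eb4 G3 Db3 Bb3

From Ab down to F is a minor third; apply that to each pitch.
F3 becomes D3
Eb4 becomes C4
G3 becomes E3
Db3 becomes Bb2
Bb3 becomes G3

D3 C4 E3 Bb2 G3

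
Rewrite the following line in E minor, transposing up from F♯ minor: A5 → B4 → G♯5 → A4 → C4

G6 A5 F#6 G5 Bb4

From F♯ up to E is a minor seventh; apply that to each pitch.
A5 becomes G6
B4 becomes A5
G#5 becomes F#6
A4 becomes G5
C4 becomes Bb4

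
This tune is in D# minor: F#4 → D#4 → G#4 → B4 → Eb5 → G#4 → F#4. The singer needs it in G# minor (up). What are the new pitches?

B4 G#4 C#5 E5 Ab5 C#5 B4

D# minor to G# minor up is a perfect fourth, so every note moves up by that interval.
F#4 gives B4
D#4 gives G#4
G#4 gives C#5
B4 gives E5
Eb5 gives Ab5
G#4 gives C#5
F#4 gives B4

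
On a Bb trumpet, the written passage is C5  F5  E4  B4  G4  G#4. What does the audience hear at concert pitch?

Bb4 Eb5 D4 A4 F4 F#4

Written C4 on the Bb trumpet sounds as Bb3, a major second lower; apply that shift to every note.
C5 → Bb4
F5 → Eb5
E4 → D4
B4 → A4
G4 → F4
G#4 → F#4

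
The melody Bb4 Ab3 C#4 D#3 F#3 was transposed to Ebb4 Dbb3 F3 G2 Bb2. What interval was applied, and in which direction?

down an augmented fifth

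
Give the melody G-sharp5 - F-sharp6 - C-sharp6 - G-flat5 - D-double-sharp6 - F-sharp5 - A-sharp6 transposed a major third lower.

G#5 down a major third is E5.
F#6: a third down reaches D, and 4 semitones makes it D6.
C#6: a third down reaches A, and 4 semitones makes it A5.
Gb5: a third down reaches E, and 4 semitones makes it Ebb5.
D##6: a third down reaches B, and 4 semitones makes it B#5.
A major third down from F#5 gives D5.
A#6 down a major third is F#6.

E5 D6 A5 Ebb5 B#5 D5 F#6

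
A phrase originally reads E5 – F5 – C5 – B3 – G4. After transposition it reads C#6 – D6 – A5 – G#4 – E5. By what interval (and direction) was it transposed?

up a major sixth

From E5 to C#6 is 6 letter names — a sixth of some quality.
E5 to C#6 is 9 semitones, which makes it a major sixth; the second version is higher, so the direction is up.
Checking another pair — G4 → E5 — gives the same interval.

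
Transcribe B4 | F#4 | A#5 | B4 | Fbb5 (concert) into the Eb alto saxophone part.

G#5 D#5 F##6 G#5 Dbb6

Written C4 sounds as Eb3 on the Eb alto saxophone, so concert pitches are written a major sixth up.
B4 to G#5
F#4 to D#5
A#5 to F##6
B4 to G#5
Fbb5 to Dbb6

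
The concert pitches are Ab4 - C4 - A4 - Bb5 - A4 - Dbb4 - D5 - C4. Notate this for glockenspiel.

Ab2 C2 A2 Bb3 A2 Dbb2 D3 C2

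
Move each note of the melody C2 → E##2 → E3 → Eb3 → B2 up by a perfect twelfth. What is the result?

G3 B##3 B4 Bb4 F#4

C2 to G3
E##2 to B##3
E3 to B4
Eb3 to Bb4
B2 to F#4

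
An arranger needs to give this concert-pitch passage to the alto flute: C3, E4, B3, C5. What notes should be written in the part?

F3 A4 E4 F5

Written C4 sounds as G3 on the alto flute, so concert pitches are written a perfect fourth up.
C3 to F3
E4 to A4
B3 to E4
C5 to F5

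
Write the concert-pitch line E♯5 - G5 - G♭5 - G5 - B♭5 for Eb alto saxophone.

C##6 E6 Eb6 E6 G6

Written C4 sounds as Eb3 on the Eb alto saxophone, so concert pitches are written a major sixth up.
E#5 becomes C##6
G5 becomes E6
Gb5 becomes Eb6
G5 becomes E6
Bb5 becomes G6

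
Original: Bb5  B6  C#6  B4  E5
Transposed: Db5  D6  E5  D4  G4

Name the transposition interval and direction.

down a major sixth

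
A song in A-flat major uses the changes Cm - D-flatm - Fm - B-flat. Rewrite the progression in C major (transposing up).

Em Fm Am D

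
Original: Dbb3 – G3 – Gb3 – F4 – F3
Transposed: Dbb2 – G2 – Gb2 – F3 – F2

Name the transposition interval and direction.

down a perfect octave

From Dbb3 to Dbb2 is 8 letter names — an octave of some quality.
Dbb2 to Dbb3 is 12 semitones, which makes it a perfect octave; the second version is lower, so the direction is down.
Checking another pair — F3 → F2 — gives the same interval.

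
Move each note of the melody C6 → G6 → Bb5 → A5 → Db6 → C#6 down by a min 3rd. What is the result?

A5 E6 G5 F#5 Bb5 A#5

A minor third down from C6 gives A5.
G6: a third down reaches E, and 3 semitones makes it E6.
Bb5: a third down reaches G, and 3 semitones makes it G5.
A minor third down from A5 gives F#5.
A minor third down from Db6 gives Bb5.
A minor third down from C#6 gives A#5.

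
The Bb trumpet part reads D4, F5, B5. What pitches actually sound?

The Bb trumpet sounds a major second below written, so transpose each written note down a major second.
D4 -> C4
F5 -> Eb5
B5 -> A5

C4 Eb5 A5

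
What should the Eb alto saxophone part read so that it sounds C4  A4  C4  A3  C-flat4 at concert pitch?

Written C4 sounds as Eb3 on the Eb alto saxophone, so concert pitches are written a major sixth up.
C4 -> A4
A4 -> F#5
C4 -> A4
A3 -> F#4
Cb4 -> Ab4

A4 F#5 A4 F#4 Ab4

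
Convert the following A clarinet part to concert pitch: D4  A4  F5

The A clarinet sounds a minor third below written, so transpose each written note down a minor third.
D4 becomes B3
A4 becomes F#4
F5 becomes D5

B3 F#4 D5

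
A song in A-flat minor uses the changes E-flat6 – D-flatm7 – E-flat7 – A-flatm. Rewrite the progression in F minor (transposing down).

C6 Bbm7 C7 Fm

A-flat minor down to F minor is a minor third; each chord root moves by that interval while the quality stays the same.
E-flat6: root E-flat down a minor third → C, giving C6.
D-flatm7: root D-flat down a minor third → Bb, giving Bbm7.
E-flat7: root E-flat down a minor third → C, giving C7.
A-flatm: root A-flat down a minor third → F, giving Fm.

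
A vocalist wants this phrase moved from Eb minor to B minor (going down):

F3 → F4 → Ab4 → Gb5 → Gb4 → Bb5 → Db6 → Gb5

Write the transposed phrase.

Eb minor to B minor down is a diminished fourth, so every note moves down by that interval.
F3 -> C#3
F4 -> C#4
Ab4 -> E4
Gb5 -> D5
Gb4 -> D4
Bb5 -> F#5
Db6 -> A5
Gb5 -> D5

C#3 C#4 E4 D5 D4 F#5 A5 D5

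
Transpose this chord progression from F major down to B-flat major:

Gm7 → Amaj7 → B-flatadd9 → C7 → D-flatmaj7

F major down to B-flat major is a perfect fifth; each chord root moves by that interval while the quality stays the same.
Gm7: root G down a perfect fifth → C, giving Cm7.
Amaj7: root A down a perfect fifth → D, giving Dmaj7.
B-flatadd9: root B-flat down a perfect fifth → Eb, giving Ebadd9.
C7: root C down a perfect fifth → F, giving F7.
D-flatmaj7: root D-flat down a perfect fifth → Gb, giving Gbmaj7.

Cm7 Dmaj7 Ebadd9 F7 Gbmaj7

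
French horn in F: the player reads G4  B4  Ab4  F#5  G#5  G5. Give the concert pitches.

The French horn in F sounds a perfect fifth below written, so transpose each written note down a perfect fifth.
G4 -> C4
B4 -> E4
Ab4 -> Db4
F#5 -> B4
G#5 -> C#5
G5 -> C5

C4 E4 Db4 B4 C#5 C5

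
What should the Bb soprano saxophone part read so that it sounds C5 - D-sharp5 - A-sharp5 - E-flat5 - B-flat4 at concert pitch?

D5 E#5 B#5 F5 C5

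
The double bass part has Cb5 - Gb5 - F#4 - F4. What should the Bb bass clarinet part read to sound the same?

Db5 Ab5 G#4 G4

First find concert pitch: the double bass sounds a perfect octave below written, so Cb5 Gb5 F#4 F4 sounds Cb4 Gb4 F#3 F3.
Then write for Bb bass clarinet: it sounds a major ninth below written, so the part must be a major ninth above concert.
Cb4 → Db5
Gb4 → Ab5
F#3 → G#4
F3 → G4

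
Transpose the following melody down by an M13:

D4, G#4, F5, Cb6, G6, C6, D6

F2 B2 Ab3 Ebb4 Bb4 Eb4 F4

D4: a thirteenth down reaches F, and 21 semitones makes it F2.
A major thirteenth down from G#4 gives B2.
A major thirteenth down from F5 gives Ab3.
Cb6 down a major thirteenth is Ebb4.
G6 down a major thirteenth is Bb4.
C6 down a major thirteenth is Eb4.
D6: a thirteenth down reaches F, and 21 semitones makes it F4.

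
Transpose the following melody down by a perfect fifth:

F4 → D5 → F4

Bb3 G4 Bb3

F4 becomes Bb3
D5 becomes G4
F4 becomes Bb3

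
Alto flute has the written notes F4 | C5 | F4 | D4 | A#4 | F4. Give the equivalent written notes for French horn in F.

G4 D5 G4 E4 B#4 G4

First find concert pitch: the alto flute sounds a perfect fourth below written, so F4 C5 F4 D4 A#4 F4 sounds C4 G4 C4 A3 E#4 C4.
Then write for French horn in F: it sounds a perfect fifth below written, so the part must be a perfect fifth above concert.
C4 → G4
G4 → D5
C4 → G4
A3 → E4
E#4 → B#4
C4 → G4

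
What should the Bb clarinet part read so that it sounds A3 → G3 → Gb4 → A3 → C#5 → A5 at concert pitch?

Written C4 sounds as Bb3 on the Bb clarinet, so concert pitches are written a major second up.
A3 gives B3
G3 gives A3
Gb4 gives Ab4
A3 gives B3
C#5 gives D#5
A5 gives B5

B3 A3 Ab4 B3 D#5 B5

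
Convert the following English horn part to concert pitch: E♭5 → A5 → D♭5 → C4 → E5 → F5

Ab4 D5 Gb4 F3 A4 Bb4

Written C4 on the English horn sounds as F3, a perfect fifth lower; apply that shift to every note.
Eb5 becomes Ab4
A5 becomes D5
Db5 becomes Gb4
C4 becomes F3
E5 becomes A4
F5 becomes Bb4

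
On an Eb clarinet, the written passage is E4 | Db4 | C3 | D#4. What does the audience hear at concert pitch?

G4 Fb4 Eb3 F#4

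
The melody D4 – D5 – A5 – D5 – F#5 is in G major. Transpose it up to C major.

G4 G5 D6 G5 B5

G major to C major up is a perfect fourth, so every note moves up by that interval.
D4 -> G4
D5 -> G5
A5 -> D6
D5 -> G5
F#5 -> B5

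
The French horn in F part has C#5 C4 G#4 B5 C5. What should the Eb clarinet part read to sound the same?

D#4 D3 A#3 C#5 D4

First find concert pitch: the French horn in F sounds a perfect fifth below written, so C#5 C4 G#4 B5 C5 sounds F#4 F3 C#4 E5 F4.
Then write for Eb clarinet: it sounds a minor third above written, so the part must be a minor third below concert.
F#4 → D#4
F3 → D3
C#4 → A#3
E5 → C#5
F4 → D4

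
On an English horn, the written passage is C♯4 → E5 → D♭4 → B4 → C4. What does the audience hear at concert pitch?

Written C4 on the English horn sounds as F3, a perfect fifth lower; apply that shift to every note.
C#4 -> F#3
E5 -> A4
Db4 -> Gb3
B4 -> E4
C4 -> F3

F#3 A4 Gb3 E4 F3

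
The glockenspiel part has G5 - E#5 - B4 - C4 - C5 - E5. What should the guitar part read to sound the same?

G8 E#8 B7 C7 C8 E8

First find concert pitch: the glockenspiel sounds a perfect fifteenth above written, so G5 E#5 B4 C4 C5 E5 sounds G7 E#7 B6 C6 C7 E7.
Then write for guitar: it sounds a perfect octave below written, so the part must be a perfect octave above concert.
G7 → G8
E#7 → E#8
B6 → B7
C6 → C7
C7 → C8
E7 → E8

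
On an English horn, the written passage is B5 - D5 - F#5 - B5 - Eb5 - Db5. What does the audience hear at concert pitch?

Written C4 on the English horn sounds as F3, a perfect fifth lower; apply that shift to every note.
B5 gives E5
D5 gives G4
F#5 gives B4
B5 gives E5
Eb5 gives Ab4
Db5 gives Gb4

E5 G4 B4 E5 Ab4 Gb4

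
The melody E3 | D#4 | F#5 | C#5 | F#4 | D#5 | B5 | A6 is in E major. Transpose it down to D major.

D3 C#4 E5 B4 E4 C#5 A5 G6

From E down to D is a major second; apply that to each pitch.
E3 gives D3
D#4 gives C#4
F#5 gives E5
C#5 gives B4
F#4 gives E4
D#5 gives C#5
B5 gives A5
A6 gives G6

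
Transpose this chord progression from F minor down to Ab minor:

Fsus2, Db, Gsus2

Absus2 Fb Bbsus2

F minor down to Ab minor is a major sixth; each chord root moves by that interval while the quality stays the same.
Fsus2: root F down a major sixth → Ab, giving Absus2.
Db: root Db down a major sixth → Fb, giving Fb.
Gsus2: root G down a major sixth → Bb, giving Bbsus2.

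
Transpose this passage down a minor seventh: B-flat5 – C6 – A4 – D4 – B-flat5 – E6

C5 D5 B3 E3 C5 F#5

Bb5 becomes C5
C6 becomes D5
A4 becomes B3
D4 becomes E3
Bb5 becomes C5
E6 becomes F#5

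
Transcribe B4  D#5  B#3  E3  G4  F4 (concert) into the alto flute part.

E5 G#5 E#4 A3 C5 Bb4

Written C4 sounds as G3 on the alto flute, so concert pitches are written a perfect fourth up.
B4 becomes E5
D#5 becomes G#5
B#3 becomes E#4
E3 becomes A3
G4 becomes C5
F4 becomes Bb4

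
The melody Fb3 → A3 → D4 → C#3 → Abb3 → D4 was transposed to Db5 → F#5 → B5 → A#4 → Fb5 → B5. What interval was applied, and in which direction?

From Fb3 to Db5 is 13 letter names — a thirteenth of some quality.
Fb3 to Db5 is 21 semitones, which makes it a major thirteenth; the second version is higher, so the direction is up.
Checking another pair — D4 → B5 — gives the same interval.

up a major thirteenth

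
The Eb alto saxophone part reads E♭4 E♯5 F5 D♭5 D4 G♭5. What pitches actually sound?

Gb3 G#4 Ab4 Fb4 F3 Bbb4

The Eb alto saxophone sounds a major sixth below written, so transpose each written note down a major sixth.
Eb4 to Gb3
E#5 to G#4
F5 to Ab4
Db5 to Fb4
D4 to F3
Gb5 to Bbb4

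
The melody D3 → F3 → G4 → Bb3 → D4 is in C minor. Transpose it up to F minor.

C minor to F minor up is a perfect fourth, so every note moves up by that interval.
D3 -> G3
F3 -> Bb3
G4 -> C5
Bb3 -> Eb4
D4 -> G4

G3 Bb3 C5 Eb4 G4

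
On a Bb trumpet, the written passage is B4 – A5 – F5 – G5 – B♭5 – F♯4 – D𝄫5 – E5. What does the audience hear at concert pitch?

A4 G5 Eb5 F5 Ab5 E4 Cbb5 D5

Written C4 on the Bb trumpet sounds as Bb3, a major second lower; apply that shift to every note.
B4 to A4
A5 to G5
F5 to Eb5
G5 to F5
Bb5 to Ab5
F#4 to E4
Dbb5 to Cbb5
E5 to D5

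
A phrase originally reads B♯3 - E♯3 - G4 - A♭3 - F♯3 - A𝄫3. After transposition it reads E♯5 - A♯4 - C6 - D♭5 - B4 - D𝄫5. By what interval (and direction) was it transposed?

From B#3 to E#5 is 11 letter names — an eleventh of some quality.
B#3 to E#5 is 17 semitones, which makes it a perfect eleventh; the second version is higher, so the direction is up.
Checking another pair — Abb3 → Dbb5 — gives the same interval.

up a perfect eleventh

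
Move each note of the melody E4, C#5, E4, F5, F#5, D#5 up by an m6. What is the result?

C5 A5 C5 Db6 D6 B5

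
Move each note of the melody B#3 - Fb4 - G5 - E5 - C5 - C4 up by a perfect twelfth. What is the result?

F##5 Cb6 D7 B6 G6 G5

B#3 becomes F##5
Fb4 becomes Cb6
G5 becomes D7
E5 becomes B6
C5 becomes G6
C4 becomes G5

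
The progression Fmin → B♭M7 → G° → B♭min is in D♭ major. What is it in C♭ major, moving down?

Ebmin AbM7 F° Abmin

D♭ major down to C♭ major is a major second; each chord root moves by that interval while the quality stays the same.
Fmin: root F down a major second → Eb, giving Ebmin.
B♭M7: root B♭ down a major second → Ab, giving AbM7.
G°: root G down a major second → F, giving F°.
B♭min: root B♭ down a major second → Ab, giving Abmin.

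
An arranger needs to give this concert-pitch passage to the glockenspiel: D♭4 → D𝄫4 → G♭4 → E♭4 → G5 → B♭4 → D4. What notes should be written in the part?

The glockenspiel sounds a perfect fifteenth above written, so the written part must be a perfect fifteenth below concert — transpose each note down.
Db4 gives Db2
Dbb4 gives Dbb2
Gb4 gives Gb2
Eb4 gives Eb2
G5 gives G3
Bb4 gives Bb2
D4 gives D2

Db2 Dbb2 Gb2 Eb2 G3 Bb2 D2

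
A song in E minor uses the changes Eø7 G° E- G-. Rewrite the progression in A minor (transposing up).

E minor up to A minor is a perfect fourth; each chord root moves by that interval while the quality stays the same.
Eø7: root E up a perfect fourth → A, giving Aø7.
G°: root G up a perfect fourth → C, giving C°.
E-: root E up a perfect fourth → A, giving A-.
G-: root G up a perfect fourth → C, giving C-.

Aø7 C° A- C-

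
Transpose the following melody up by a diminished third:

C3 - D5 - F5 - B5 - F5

Ebb3 Fb5 Abb5 Db6 Abb5

C3 -> Ebb3
D5 -> Fb5
F5 -> Abb5
B5 -> Db6
F5 -> Abb5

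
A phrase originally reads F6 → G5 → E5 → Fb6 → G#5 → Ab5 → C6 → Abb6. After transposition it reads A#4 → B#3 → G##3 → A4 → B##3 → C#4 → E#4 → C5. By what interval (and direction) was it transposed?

down a diminished thirteenth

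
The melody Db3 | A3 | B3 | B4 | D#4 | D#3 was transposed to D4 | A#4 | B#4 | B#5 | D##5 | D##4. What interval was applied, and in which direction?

up an augmented octave

From Db3 to D4 is 8 letter names — an octave of some quality.
Db3 to D4 is 13 semitones, which makes it an augmented octave; the second version is higher, so the direction is up.
Checking another pair — D#3 → D##4 — gives the same interval.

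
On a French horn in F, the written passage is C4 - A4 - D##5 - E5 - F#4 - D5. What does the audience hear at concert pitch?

F3 D4 G##4 A4 B3 G4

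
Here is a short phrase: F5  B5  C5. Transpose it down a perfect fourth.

F5 down a perfect fourth is C5.
B5: a fourth down reaches F, and 5 semitones makes it F#5.
C5 down a perfect fourth is G4.

C5 F#5 G4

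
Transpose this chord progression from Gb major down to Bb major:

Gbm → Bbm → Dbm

Bbm Dm Fm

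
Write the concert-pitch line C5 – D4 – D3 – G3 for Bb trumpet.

D5 E4 E3 A3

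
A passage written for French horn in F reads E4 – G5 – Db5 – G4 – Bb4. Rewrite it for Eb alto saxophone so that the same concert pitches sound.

First find concert pitch: the French horn in F sounds a perfect fifth below written, so E4 G5 Db5 G4 Bb4 sounds A3 C5 Gb4 C4 Eb4.
Then write for Eb alto saxophone: it sounds a major sixth below written, so the part must be a major sixth above concert.
A3 → F#4
C5 → A5
Gb4 → Eb5
C4 → A4
Eb4 → C5

F#4 A5 Eb5 A4 C5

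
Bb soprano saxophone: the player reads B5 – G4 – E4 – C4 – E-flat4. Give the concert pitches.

A5 F4 D4 Bb3 Db4

Written C4 on the Bb soprano saxophone sounds as Bb3, a major second lower; apply that shift to every note.
B5 gives A5
G4 gives F4
E4 gives D4
C4 gives Bb3
Eb4 gives Db4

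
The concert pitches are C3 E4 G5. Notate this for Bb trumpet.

Written C4 sounds as Bb3 on the Bb trumpet, so concert pitches are written a major second up.
C3 → D3
E4 → F#4
G5 → A5

D3 F#4 A5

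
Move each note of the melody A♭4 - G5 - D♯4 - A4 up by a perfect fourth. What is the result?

Ab4 up a perfect fourth is Db5.
A perfect fourth up from G5 gives C6.
A perfect fourth up from D#4 gives G#4.
A perfect fourth up from A4 gives D5.

Db5 C6 G#4 D5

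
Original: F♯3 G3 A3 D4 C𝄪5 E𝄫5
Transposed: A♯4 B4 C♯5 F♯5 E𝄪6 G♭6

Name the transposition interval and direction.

From F#3 to A#4 is 10 letter names — a tenth of some quality.
F#3 to A#4 is 16 semitones, which makes it a major tenth; the second version is higher, so the direction is up.
Checking another pair — Ebb5 → Gb6 — gives the same interval.

up a major tenth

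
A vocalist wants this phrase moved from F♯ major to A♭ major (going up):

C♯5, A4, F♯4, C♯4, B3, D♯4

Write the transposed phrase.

From F♯ up to A♭ is a diminished third; apply that to each pitch.
C#5 → Eb5
A4 → Cb5
F#4 → Ab4
C#4 → Eb4
B3 → Db4
D#4 → F4

Eb5 Cb5 Ab4 Eb4 Db4 F4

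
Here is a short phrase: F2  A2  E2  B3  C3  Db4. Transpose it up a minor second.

Gb2 Bb2 F2 C4 Db3 Ebb4

F2 becomes Gb2
A2 becomes Bb2
E2 becomes F2
B3 becomes C4
C3 becomes Db3
Db4 becomes Ebb4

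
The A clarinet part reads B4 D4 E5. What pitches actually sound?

The A clarinet sounds a minor third below written, so transpose each written note down a minor third.
B4 -> G#4
D4 -> B3
E5 -> C#5

G#4 B3 C#5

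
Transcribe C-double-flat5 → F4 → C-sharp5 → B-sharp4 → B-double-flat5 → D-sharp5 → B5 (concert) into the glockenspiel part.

Cbb3 F2 C#3 B#2 Bbb3 D#3 B3

The glockenspiel sounds a perfect fifteenth above written, so the written part must be a perfect fifteenth below concert — transpose each note down.
Cbb5 to Cbb3
F4 to F2
C#5 to C#3
B#4 to B#2
Bbb5 to Bbb3
D#5 to D#3
B5 to B3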